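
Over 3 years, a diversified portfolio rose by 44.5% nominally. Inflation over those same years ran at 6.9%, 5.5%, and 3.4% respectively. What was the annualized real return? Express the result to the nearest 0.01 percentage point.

Cumulative inflation factor: 1.069 × 1.055 × 1.034 ≈ 1.16614.
Nominal growth factor: 1.44500. Real growth factor = 1.44500 / 1.16614 ≈ 1.23913.
Annualized: 1.23913^(1/3) − 1 ≈ 0.07409.

7.41%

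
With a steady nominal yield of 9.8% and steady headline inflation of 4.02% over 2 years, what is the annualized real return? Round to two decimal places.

With constant rates the annual real return is the same each year: (1+9.8%)/(1+4.02%) − 1 = 0.05557.

5.56%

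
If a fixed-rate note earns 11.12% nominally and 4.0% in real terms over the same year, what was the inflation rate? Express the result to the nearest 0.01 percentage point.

From (1+r_nom) = (1+r_real)(1+π), we get 1+π = (1 + 11.12%)/(1 + 4.0%) = 1.1112/1.040 ≈ 1.06846.
So π ≈ 6.8462%.

6.85%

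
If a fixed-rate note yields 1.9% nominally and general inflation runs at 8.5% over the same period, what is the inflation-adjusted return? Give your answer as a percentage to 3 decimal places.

Real return via the Fisher equation: (1 + 1.9%)/(1 + 8.5%) − 1 = 1.019/1.085 − 1 ≈ -0.06083.

-6.083%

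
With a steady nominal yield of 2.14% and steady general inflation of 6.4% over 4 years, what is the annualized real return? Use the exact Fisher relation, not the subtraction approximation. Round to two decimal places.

With constant rates the annual real return is the same each year: (1+2.14%)/(1+6.4%) − 1 = -0.04004.

-4.00%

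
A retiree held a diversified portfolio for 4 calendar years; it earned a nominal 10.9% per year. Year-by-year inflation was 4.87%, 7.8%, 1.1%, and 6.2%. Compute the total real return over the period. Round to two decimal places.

24.62%

Cumulative inflation factor: 1.0487 × 1.078 × 1.011 × 1.062 ≈ 1.21380.
Nominal growth factor: 1.51261. Real growth factor = 1.51261 / 1.21380 ≈ 1.24618.
Total real return ≈ 24.6179%.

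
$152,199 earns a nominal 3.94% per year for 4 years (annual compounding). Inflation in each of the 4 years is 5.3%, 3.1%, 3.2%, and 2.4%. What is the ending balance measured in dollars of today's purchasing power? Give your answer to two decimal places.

Nominal value at maturity: $152,199 × (1 + 3.94%)^4 ≈ $177,640.77.
Price-level factor over 4 years: 1.053 × 1.031 × 1.032 × 1.024 ≈ 1.1472727818.
Dividing the nominal maturity value by the price-level factor gives the value in today's money.

$154,837.43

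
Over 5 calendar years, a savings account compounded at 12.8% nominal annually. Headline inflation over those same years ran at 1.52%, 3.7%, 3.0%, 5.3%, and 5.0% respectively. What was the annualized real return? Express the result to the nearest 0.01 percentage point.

Cumulative inflation factor: 1.0152 × 1.037 × 1.030 × 1.053 × 1.050 ≈ 1.19891.
Nominal growth factor: 1.82619. Real growth factor = 1.82619 / 1.19891 ≈ 1.52321.
Annualized: 1.52321^(1/5) − 1 ≈ 0.08781.

8.78%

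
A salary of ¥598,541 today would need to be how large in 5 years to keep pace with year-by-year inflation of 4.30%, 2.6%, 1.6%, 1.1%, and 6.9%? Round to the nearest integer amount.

Cumulative price-level factor: 1.0430 × 1.026 × 1.016 × 1.011 × 1.069 ≈ 1.1750442941.
Multiplying ¥598,541 by the price-level factor gives the future nominal sum.

¥703,312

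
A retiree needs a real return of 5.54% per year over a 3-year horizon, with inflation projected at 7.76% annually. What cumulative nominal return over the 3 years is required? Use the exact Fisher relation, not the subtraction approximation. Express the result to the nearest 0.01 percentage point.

Required annual nominal rate: (1+5.54%)(1+7.76%) − 1 = 13.729904%.
Cumulative over 3 years: (1 + 0.13729904)^3 − 1 ≈ 0.47104.

47.10%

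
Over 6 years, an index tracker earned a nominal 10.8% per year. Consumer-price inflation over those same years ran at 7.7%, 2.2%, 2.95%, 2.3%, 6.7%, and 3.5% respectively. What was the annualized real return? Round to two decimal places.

6.33%

Cumulative inflation factor: 1.077 × 1.022 × 1.0295 × 1.023 × 1.067 × 1.035 ≈ 1.28019.
Nominal growth factor: 1.85028. Real growth factor = 1.85028 / 1.28019 ≈ 1.44532.
Annualized: 1.44532^(1/6) − 1 ≈ 0.06331.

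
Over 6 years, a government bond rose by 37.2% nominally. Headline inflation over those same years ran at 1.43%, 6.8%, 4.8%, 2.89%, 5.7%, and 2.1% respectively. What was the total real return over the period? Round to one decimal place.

8.8%

Cumulative inflation factor: 1.0143 × 1.068 × 1.048 × 1.0289 × 1.057 × 1.021 ≈ 1.26059.
Nominal growth factor: 1.37200. Real growth factor = 1.37200 / 1.26059 ≈ 1.08838.
Total real return ≈ 8.8382%.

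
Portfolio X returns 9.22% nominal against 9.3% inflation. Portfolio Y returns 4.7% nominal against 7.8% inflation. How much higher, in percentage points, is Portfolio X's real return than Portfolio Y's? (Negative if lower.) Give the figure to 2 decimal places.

2.80

Portfolio X real return: 1.0922/1.093 − 1 = -0.073%.
Portfolio Y real return: 1.047/1.078 − 1 = -2.876%.
Difference: -0.073 − (-2.876) = 2.803 pp.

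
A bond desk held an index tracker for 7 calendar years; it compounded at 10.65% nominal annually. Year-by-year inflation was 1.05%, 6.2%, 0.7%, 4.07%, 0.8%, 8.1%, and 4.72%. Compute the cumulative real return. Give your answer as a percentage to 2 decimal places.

58.24%

Cumulative inflation factor: 1.0105 × 1.062 × 1.007 × 1.0407 × 1.008 × 1.081 × 1.0472 ≈ 1.28331.
Nominal growth factor: 2.03077. Real growth factor = 2.03077 / 1.28331 ≈ 1.58244.
Total real return ≈ 58.2443%.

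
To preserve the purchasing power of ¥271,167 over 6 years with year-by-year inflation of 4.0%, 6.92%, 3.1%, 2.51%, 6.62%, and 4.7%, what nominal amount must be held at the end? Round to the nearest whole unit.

¥355,745

Cumulative price-level factor: 1.040 × 1.0692 × 1.031 × 1.0251 × 1.0662 × 1.047 ≈ 1.3119054857.
The nominal amount required is ¥271,167 scaled up by that factor.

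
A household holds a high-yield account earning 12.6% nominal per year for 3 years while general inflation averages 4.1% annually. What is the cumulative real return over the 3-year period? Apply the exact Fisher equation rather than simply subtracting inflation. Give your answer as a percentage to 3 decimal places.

The annual real rate is (1+12.6%)/(1+4.1%) − 1 = 8.1652%.
Compounded over 3 years: (1 + 0.081652)^3 − 1 ≈ 0.26550.

26.550%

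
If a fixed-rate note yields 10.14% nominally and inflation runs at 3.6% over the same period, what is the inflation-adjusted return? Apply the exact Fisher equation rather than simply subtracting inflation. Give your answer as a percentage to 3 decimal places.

6.313%

Real return via the Fisher equation: (1 + 10.14%)/(1 + 3.6%) − 1 = 1.1014/1.036 − 1 ≈ 0.06313.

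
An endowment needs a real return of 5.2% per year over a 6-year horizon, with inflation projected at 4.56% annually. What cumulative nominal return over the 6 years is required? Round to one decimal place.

Required annual nominal rate: (1+5.2%)(1+4.56%) − 1 = 9.99712%.
Cumulative over 6 years: (1 + 0.0999712)^6 − 1 ≈ 0.77128.

77.1%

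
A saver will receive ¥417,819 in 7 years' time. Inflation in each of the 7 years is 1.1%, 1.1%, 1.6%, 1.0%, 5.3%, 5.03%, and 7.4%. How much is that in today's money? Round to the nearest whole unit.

Price-level factor over 7 years: 1.011 × 1.011 × 1.016 × 1.010 × 1.053 × 1.0503 × 1.074 ≈ 1.2458432713.
Purchasing power today: ¥417,819 divided by that factor.

¥335,370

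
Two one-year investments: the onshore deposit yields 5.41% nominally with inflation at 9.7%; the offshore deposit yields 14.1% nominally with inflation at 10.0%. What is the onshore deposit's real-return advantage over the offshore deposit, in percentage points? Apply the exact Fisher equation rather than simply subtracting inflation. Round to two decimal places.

The onshore deposit real return: 1.0541/1.097 − 1 = -3.911%.
The offshore deposit real return: 1.141/1.100 − 1 = 3.727%.
Difference: -3.911 − 3.727 = -7.638 pp.

-7.64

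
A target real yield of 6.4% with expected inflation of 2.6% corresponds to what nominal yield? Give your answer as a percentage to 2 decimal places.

By the Fisher equation, 1 + r_nom = (1 + 6.4%)(1 + 2.6%) = 1.064 × 1.026 = 1.091664.
So r_nom = 9.1664%.

9.17%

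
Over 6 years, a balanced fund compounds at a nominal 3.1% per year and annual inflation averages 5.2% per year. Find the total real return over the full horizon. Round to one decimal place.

The annual real rate is (1+3.1%)/(1+5.2%) − 1 = -1.9962%.
Compounded over 6 years: (1 + -0.019962)^6 − 1 ≈ -0.11395.

-11.4%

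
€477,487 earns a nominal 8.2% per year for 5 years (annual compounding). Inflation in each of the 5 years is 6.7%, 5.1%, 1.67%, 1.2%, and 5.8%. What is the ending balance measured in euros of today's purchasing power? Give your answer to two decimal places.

€580,058.40

Nominal value at maturity: €477,487 × (1 + 8.2%)^5 ≈ €708,105.32.
Price-level factor over 5 years: 1.067 × 1.051 × 1.0167 × 1.012 × 1.058 ≈ 1.2207483311.
Dividing the nominal maturity value by the price-level factor gives the value in today's money.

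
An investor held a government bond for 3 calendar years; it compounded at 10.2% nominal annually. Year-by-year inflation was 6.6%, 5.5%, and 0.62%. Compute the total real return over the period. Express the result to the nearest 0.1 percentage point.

Cumulative inflation factor: 1.066 × 1.055 × 1.0062 ≈ 1.13160.
Nominal growth factor: 1.33827. Real growth factor = 1.33827 / 1.13160 ≈ 1.18264.
Total real return ≈ 18.2635%.

18.3%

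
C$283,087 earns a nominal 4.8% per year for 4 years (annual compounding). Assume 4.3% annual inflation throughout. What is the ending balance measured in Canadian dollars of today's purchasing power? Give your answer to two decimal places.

Nominal value at maturity: C$283,087 × (1 + 4.8%)^4 ≈ C$341,479.83.
Price-level factor over 4 years: (1 + 4.3%)^4 ≈ 1.1834154468.
The maturity value deflated by that factor is the answer in today's purchasing power.

C$288,554.48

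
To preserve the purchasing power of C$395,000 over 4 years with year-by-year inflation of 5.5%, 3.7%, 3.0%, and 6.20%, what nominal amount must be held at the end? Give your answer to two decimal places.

C$472,704.84

Cumulative price-level factor: 1.055 × 1.037 × 1.030 × 1.0620 = 1.1967211251.
The nominal amount required is C$395,000 scaled up by that factor.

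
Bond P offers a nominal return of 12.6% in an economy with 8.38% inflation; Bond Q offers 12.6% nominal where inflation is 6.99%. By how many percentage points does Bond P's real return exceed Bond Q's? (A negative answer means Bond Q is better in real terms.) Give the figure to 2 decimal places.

-1.35

Bond P real return: 1.126/1.0838 − 1 = 3.894%.
Bond Q real return: 1.126/1.0699 − 1 = 5.243%.
Difference: 3.894 − 5.243 = -1.349 pp.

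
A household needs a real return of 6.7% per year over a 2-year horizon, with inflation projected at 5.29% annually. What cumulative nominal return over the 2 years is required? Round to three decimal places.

Required annual nominal rate: (1+6.7%)(1+5.29%) − 1 = 12.34443%.
Cumulative over 2 years: (1 + 0.1234443)^2 − 1 ≈ 0.26213.

26.213%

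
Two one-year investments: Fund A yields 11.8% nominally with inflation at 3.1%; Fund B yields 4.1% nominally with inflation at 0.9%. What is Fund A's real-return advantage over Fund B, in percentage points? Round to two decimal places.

5.27

Fund A real return: 1.118/1.031 − 1 = 8.438%.
Fund B real return: 1.041/1.009 − 1 = 3.171%.
Difference: 8.438 − 3.171 = 5.267 pp.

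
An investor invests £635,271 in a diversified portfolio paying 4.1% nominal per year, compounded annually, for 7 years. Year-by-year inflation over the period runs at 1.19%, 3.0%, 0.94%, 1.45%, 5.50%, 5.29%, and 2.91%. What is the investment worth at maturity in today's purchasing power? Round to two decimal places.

£689,805.74

Nominal value at maturity: £635,271 × (1 + 4.1%)^7 ≈ £841,616.30.
Price-level factor over 7 years: 1.0119 × 1.030 × 1.0094 × 1.0145 × 1.0550 × 1.0529 × 1.0291 ≈ 1.2200772689.
Dividing the nominal maturity value by the price-level factor gives the value in today's money.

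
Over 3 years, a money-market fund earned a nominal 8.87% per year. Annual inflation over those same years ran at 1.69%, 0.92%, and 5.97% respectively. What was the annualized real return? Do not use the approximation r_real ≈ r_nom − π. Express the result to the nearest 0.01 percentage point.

Cumulative inflation factor: 1.0169 × 1.0092 × 1.0597 ≈ 1.08752.
Nominal growth factor: 1.29040. Real growth factor = 1.29040 / 1.08752 ≈ 1.18655.
Annualized: 1.18655^(1/3) − 1 ≈ 0.05867.

5.87%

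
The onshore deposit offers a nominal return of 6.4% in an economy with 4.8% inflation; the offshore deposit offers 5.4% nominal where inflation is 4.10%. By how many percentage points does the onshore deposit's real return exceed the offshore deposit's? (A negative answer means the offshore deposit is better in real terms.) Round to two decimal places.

The onshore deposit real return: 1.064/1.048 − 1 = 1.527%.
The offshore deposit real return: 1.054/1.0410 − 1 = 1.249%.
Difference: 1.527 − 1.249 = 0.278 pp.

0.28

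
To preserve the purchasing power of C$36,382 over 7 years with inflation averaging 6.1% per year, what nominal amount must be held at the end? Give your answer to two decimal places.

C$55,067.36

Cumulative price-level factor: (1+6.1%)^7 ≈ 1.5135880397.
The nominal amount required is C$36,382 scaled up by that factor.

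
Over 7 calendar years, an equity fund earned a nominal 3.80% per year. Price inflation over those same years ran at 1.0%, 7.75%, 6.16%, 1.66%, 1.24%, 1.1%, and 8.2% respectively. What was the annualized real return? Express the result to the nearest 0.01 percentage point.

-0.03%

Cumulative inflation factor: 1.010 × 1.0775 × 1.0616 × 1.0166 × 1.0124 × 1.011 × 1.082 ≈ 1.30071.
Nominal growth factor: 1.29832. Real growth factor = 1.29832 / 1.30071 ≈ 0.99816.
Annualized: 0.99816^(1/7) − 1 ≈ -0.00026.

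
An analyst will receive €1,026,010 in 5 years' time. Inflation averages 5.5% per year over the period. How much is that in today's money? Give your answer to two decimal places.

Price-level factor over 5 years: (1 + 5.5%)^5 ≈ 1.3069600064.
Purchasing power today: €1,026,010 divided by that factor.

€785,035.50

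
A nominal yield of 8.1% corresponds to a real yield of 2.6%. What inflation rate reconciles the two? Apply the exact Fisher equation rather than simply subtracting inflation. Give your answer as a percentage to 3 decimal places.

5.361%

From (1+r_nom) = (1+r_real)(1+π), we get 1+π = (1 + 8.1%)/(1 + 2.6%) = 1.081/1.026 ≈ 1.05361.
So π ≈ 5.3606%.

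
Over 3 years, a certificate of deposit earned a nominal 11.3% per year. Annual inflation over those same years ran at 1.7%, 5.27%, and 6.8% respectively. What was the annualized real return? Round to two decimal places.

6.44%

Cumulative inflation factor: 1.017 × 1.0527 × 1.068 ≈ 1.14340.
Nominal growth factor: 1.37875. Real growth factor = 1.37875 / 1.14340 ≈ 1.20584.
Annualized: 1.20584^(1/3) − 1 ≈ 0.06438.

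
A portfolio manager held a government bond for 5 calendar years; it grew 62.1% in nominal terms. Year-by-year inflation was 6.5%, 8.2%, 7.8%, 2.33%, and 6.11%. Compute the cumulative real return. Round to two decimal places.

20.18%

Cumulative inflation factor: 1.065 × 1.082 × 1.078 × 1.0233 × 1.0611 ≈ 1.34882.
Nominal growth factor: 1.62100. Real growth factor = 1.62100 / 1.34882 ≈ 1.20179.
Total real return ≈ 20.1789%.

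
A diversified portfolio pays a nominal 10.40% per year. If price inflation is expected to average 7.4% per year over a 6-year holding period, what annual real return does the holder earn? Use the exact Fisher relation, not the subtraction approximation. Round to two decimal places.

With constant rates the annual real return is the same each year: (1+10.40%)/(1+7.4%) − 1 = 0.02793.

2.79%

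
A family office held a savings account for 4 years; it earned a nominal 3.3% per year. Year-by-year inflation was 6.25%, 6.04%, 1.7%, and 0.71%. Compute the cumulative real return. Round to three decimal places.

Cumulative inflation factor: 1.0625 × 1.0604 × 1.017 × 1.0071 ≈ 1.15396.
Nominal growth factor: 1.13868. Real growth factor = 1.13868 / 1.15396 ≈ 0.98675.
Total real return ≈ -1.3246%.

-1.325%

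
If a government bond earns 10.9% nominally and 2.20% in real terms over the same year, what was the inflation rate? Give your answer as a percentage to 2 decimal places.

8.51%

From (1+r_nom) = (1+r_real)(1+π), we get 1+π = (1 + 10.9%)/(1 + 2.20%) = 1.109/1.0220 ≈ 1.08513.
So π ≈ 8.5127%.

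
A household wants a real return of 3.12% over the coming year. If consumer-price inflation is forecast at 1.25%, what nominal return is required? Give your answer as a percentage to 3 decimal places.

4.409%

By the Fisher equation, 1 + r_nom = (1 + 3.12%)(1 + 1.25%) = 1.0312 × 1.0125 = 1.04409.
So r_nom = 4.409%.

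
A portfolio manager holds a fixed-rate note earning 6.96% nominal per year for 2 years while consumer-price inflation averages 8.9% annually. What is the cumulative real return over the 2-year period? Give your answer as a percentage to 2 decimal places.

-3.53%

The annual real rate is (1+6.96%)/(1+8.9%) − 1 = -1.7815%.
Compounded over 2 years: (1 + -0.017815)^2 − 1 ≈ -0.03531.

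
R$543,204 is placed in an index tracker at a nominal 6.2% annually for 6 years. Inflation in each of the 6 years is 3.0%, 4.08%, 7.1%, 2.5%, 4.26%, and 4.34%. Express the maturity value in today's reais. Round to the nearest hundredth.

R$608,728.54

Nominal value at maturity: R$543,204 × (1 + 6.2%)^6 ≈ R$779,309.66.
Price-level factor over 6 years: 1.030 × 1.0408 × 1.071 × 1.025 × 1.0426 × 1.0434 ≈ 1.2802252762.
Dividing the nominal maturity value by the price-level factor gives the value in today's money.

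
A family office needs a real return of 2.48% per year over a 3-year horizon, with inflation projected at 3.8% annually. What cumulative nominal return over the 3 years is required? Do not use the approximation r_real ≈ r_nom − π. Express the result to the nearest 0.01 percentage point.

20.37%

Required annual nominal rate: (1+2.48%)(1+3.8%) − 1 = 6.37424%.
Cumulative over 3 years: (1 + 0.0637424)^3 − 1 ≈ 0.20368.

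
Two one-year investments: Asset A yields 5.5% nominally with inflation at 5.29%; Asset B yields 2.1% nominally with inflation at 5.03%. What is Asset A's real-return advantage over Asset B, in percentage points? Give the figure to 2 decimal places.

2.99

Asset A real return: 1.055/1.0529 − 1 = 0.199%.
Asset B real return: 1.021/1.0503 − 1 = -2.790%.
Difference: 0.199 − (-2.790) = 2.989 pp.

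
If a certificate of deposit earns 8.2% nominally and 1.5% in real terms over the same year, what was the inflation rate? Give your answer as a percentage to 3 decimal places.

From (1+r_nom) = (1+r_real)(1+π), we get 1+π = (1 + 8.2%)/(1 + 1.5%) = 1.082/1.015 ≈ 1.06601.
So π ≈ 6.6010%.

6.601%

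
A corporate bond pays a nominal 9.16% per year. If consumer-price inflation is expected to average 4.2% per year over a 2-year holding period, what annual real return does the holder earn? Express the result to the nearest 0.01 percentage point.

4.76%

With constant rates the annual real return is the same each year: (1+9.16%)/(1+4.2%) − 1 = 0.04760.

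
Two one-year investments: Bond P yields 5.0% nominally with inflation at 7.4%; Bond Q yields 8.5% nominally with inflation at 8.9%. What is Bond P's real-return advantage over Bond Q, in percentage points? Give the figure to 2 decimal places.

-1.87

Bond P real return: 1.050/1.074 − 1 = -2.235%.
Bond Q real return: 1.085/1.089 − 1 = -0.367%.
Difference: -2.235 − (-0.367) = -1.868 pp.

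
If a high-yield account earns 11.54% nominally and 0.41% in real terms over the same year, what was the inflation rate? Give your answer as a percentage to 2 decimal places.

11.08%

From (1+r_nom) = (1+r_real)(1+π), we get 1+π = (1 + 11.54%)/(1 + 0.41%) = 1.1154/1.0041 ≈ 1.11085.
So π ≈ 11.0846%.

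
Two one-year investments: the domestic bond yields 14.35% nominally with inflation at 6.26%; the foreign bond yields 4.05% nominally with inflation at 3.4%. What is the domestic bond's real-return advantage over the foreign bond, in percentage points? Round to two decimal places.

The domestic bond real return: 1.1435/1.0626 − 1 = 7.613%.
The foreign bond real return: 1.0405/1.034 − 1 = 0.629%.
Difference: 7.613 − 0.629 = 6.984 pp.

6.98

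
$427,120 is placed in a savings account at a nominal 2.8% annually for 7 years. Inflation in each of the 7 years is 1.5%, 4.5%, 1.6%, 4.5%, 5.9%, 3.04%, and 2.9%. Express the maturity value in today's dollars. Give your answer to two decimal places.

$409,819.10

Nominal value at maturity: $427,120 × (1 + 2.8%)^7 ≈ $518,205.13.
Price-level factor over 7 years: 1.015 × 1.045 × 1.016 × 1.045 × 1.059 × 1.0304 × 1.029 ≈ 1.2644728707.
The maturity value deflated by that factor is the answer in today's purchasing power.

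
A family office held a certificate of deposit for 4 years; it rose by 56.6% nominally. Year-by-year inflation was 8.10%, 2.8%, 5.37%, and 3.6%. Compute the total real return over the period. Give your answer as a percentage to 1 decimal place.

Cumulative inflation factor: 1.0810 × 1.028 × 1.0537 × 1.036 ≈ 1.21310.
Nominal growth factor: 1.56600. Real growth factor = 1.56600 / 1.21310 ≈ 1.29091.
Total real return ≈ 29.0911%.

29.1%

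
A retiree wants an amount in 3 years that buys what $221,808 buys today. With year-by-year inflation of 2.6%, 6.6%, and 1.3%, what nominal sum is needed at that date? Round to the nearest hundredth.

Cumulative price-level factor: 1.026 × 1.066 × 1.013 = 1.107934308.
Multiplying $221,808 by the price-level factor gives the future nominal sum.

$245,748.69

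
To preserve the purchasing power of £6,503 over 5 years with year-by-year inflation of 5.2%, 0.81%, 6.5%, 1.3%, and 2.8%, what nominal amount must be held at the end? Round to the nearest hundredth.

Cumulative price-level factor: 1.052 × 1.0081 × 1.065 × 1.013 × 1.028 ≈ 1.1761738578.
Multiplying £6,503 by the price-level factor gives the future nominal sum.

£7,648.66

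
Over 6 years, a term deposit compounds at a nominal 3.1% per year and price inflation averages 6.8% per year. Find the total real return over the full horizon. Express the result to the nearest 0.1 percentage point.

The annual real rate is (1+3.1%)/(1+6.8%) − 1 = -3.4644%.
Compounded over 6 years: (1 + -0.034644)^6 − 1 ≈ -0.19067.

-19.1%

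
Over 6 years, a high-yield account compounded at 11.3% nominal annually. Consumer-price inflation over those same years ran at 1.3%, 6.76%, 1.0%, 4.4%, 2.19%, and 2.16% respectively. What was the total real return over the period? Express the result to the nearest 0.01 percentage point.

Cumulative inflation factor: 1.013 × 1.0676 × 1.010 × 1.044 × 1.0219 × 1.0216 ≈ 1.19050.
Nominal growth factor: 1.90095. Real growth factor = 1.90095 / 1.19050 ≈ 1.59677.
Total real return ≈ 59.6768%.

59.68%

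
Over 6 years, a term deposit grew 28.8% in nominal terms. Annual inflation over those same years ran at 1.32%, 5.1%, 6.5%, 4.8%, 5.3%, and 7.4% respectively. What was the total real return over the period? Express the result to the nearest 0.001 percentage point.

Cumulative inflation factor: 1.0132 × 1.051 × 1.065 × 1.048 × 1.053 × 1.074 ≈ 1.34413.
Nominal growth factor: 1.28800. Real growth factor = 1.28800 / 1.34413 ≈ 0.95824.
Total real return ≈ -4.1760%.

-4.176%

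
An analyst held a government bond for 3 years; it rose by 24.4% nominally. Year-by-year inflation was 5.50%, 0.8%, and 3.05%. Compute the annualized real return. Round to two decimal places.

Cumulative inflation factor: 1.0550 × 1.008 × 1.0305 ≈ 1.09587.
Nominal growth factor: 1.24400. Real growth factor = 1.24400 / 1.09587 ≈ 1.13517.
Annualized: 1.13517^(1/3) − 1 ≈ 0.04317.

4.32%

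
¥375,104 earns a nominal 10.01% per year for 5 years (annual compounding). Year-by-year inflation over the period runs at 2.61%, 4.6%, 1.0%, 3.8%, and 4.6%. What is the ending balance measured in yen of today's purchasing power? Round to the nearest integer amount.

¥513,500

Nominal value at maturity: ¥375,104 × (1 + 10.01%)^5 ≈ ¥604,383.
Price-level factor over 5 years: 1.0261 × 1.046 × 1.010 × 1.038 × 1.046 ≈ 1.1769873196.
The maturity value deflated by that factor is the answer in today's purchasing power.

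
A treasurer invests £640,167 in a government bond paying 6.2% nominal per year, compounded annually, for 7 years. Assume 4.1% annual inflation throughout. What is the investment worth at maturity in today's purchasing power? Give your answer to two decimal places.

Nominal value at maturity: £640,167 × (1 + 6.2%)^7 ≈ £975,359.91.
Price-level factor over 7 years: (1 + 4.1%)^7 ≈ 1.3248146031.
The maturity value deflated by that factor is the answer in today's purchasing power.

£736,223.70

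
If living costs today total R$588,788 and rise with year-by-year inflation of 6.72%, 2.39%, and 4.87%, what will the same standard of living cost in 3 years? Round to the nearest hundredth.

Cumulative price-level factor: 1.0672 × 1.0239 × 1.0487 ≈ 1.1459208661.
Multiplying R$588,788 by the price-level factor gives the future nominal sum.

R$674,704.45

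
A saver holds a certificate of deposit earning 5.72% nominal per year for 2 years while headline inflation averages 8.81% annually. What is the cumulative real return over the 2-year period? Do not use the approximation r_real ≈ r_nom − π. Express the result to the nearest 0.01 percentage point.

-5.60%

The annual real rate is (1+5.72%)/(1+8.81%) − 1 = -2.8398%.
Compounded over 2 years: (1 + -0.028398)^2 − 1 ≈ -0.05599.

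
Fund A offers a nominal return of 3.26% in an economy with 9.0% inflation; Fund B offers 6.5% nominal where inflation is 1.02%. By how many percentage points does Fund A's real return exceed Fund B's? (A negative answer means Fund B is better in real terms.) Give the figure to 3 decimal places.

Fund A real return: 1.0326/1.090 − 1 = -5.2661%.
Fund B real return: 1.065/1.0102 − 1 = 5.4247%.
Difference: -5.2661 − 5.4247 = -10.6908 pp.

-10.691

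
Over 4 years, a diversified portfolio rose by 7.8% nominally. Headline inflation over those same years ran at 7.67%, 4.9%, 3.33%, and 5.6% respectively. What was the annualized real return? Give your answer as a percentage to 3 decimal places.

-3.292%

Cumulative inflation factor: 1.0767 × 1.049 × 1.0333 × 1.056 ≈ 1.23243.
Nominal growth factor: 1.07800. Real growth factor = 1.07800 / 1.23243 ≈ 0.87470.
Annualized: 0.87470^(1/4) − 1 ≈ -0.03292.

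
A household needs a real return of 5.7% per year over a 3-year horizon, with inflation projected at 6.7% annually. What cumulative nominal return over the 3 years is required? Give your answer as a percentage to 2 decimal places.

43.46%

Required annual nominal rate: (1+5.7%)(1+6.7%) − 1 = 12.7819%.
Cumulative over 3 years: (1 + 0.127819)^3 − 1 ≈ 0.43456.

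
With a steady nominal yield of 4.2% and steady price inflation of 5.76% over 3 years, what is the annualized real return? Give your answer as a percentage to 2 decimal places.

With constant rates the annual real return is the same each year: (1+4.2%)/(1+5.76%) − 1 = -0.01475.

-1.48%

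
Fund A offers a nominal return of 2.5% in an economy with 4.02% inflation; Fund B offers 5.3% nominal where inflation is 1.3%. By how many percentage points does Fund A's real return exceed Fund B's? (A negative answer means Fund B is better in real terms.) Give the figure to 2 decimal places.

-5.41

Fund A real return: 1.025/1.0402 − 1 = -1.461%.
Fund B real return: 1.053/1.013 − 1 = 3.949%.
Difference: -1.461 − 3.949 = -5.410 pp.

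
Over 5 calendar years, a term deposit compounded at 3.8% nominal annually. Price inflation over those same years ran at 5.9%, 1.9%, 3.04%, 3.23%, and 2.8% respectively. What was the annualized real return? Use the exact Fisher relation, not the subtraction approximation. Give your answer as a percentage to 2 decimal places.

Cumulative inflation factor: 1.059 × 1.019 × 1.0304 × 1.0323 × 1.028 ≈ 1.17998.
Nominal growth factor: 1.20500. Real growth factor = 1.20500 / 1.17998 ≈ 1.02120.
Annualized: 1.02120^(1/5) − 1 ≈ 0.00420.

0.42%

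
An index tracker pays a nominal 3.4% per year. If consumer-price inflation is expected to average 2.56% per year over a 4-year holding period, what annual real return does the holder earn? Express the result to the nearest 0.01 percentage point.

With constant rates the annual real return is the same each year: (1+3.4%)/(1+2.56%) − 1 = 0.00819.

0.82%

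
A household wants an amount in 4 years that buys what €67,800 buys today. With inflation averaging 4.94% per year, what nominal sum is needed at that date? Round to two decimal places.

€82,223.12

Cumulative price-level factor: (1+4.94%)^4 ≈ 1.2127303305.
The nominal amount required is €67,800 scaled up by that factor.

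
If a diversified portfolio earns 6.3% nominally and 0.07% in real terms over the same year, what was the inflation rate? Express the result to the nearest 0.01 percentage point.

From (1+r_nom) = (1+r_real)(1+π), we get 1+π = (1 + 6.3%)/(1 + 0.07%) = 1.063/1.0007 ≈ 1.06226.
So π ≈ 6.2256%.

6.23%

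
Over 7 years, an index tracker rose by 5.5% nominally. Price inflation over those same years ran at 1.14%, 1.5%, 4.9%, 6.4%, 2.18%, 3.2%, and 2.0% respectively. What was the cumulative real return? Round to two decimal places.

Cumulative inflation factor: 1.0114 × 1.015 × 1.049 × 1.064 × 1.0218 × 1.032 × 1.020 ≈ 1.23240.
Nominal growth factor: 1.05500. Real growth factor = 1.05500 / 1.23240 ≈ 0.85605.
Total real return ≈ -14.3947%.

-14.39%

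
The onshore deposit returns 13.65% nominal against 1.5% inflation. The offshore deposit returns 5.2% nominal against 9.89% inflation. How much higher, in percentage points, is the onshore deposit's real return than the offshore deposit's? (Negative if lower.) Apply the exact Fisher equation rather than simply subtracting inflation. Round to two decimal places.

16.24

The onshore deposit real return: 1.1365/1.015 − 1 = 11.970%.
The offshore deposit real return: 1.052/1.0989 − 1 = -4.268%.
Difference: 11.970 − (-4.268) = 16.238 pp.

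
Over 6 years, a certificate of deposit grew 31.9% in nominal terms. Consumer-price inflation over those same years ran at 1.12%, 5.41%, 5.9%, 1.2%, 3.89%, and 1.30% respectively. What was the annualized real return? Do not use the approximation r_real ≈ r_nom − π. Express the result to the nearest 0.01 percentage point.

1.56%

Cumulative inflation factor: 1.0112 × 1.0541 × 1.059 × 1.012 × 1.0389 × 1.0130 ≈ 1.20221.
Nominal growth factor: 1.31900. Real growth factor = 1.31900 / 1.20221 ≈ 1.09715.
Annualized: 1.09715^(1/6) − 1 ≈ 0.01557.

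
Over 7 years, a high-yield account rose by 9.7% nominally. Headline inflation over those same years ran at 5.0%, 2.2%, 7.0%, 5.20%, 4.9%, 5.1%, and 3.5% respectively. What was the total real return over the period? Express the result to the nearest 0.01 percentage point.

-20.41%

Cumulative inflation factor: 1.050 × 1.022 × 1.070 × 1.0520 × 1.049 × 1.051 × 1.035 ≈ 1.37835.
Nominal growth factor: 1.09700. Real growth factor = 1.09700 / 1.37835 ≈ 0.79588.
Total real return ≈ -20.4119%.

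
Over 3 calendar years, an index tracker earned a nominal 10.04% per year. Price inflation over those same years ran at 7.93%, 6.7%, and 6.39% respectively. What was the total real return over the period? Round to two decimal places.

8.75%

Cumulative inflation factor: 1.0793 × 1.067 × 1.0639 ≈ 1.22520.
Nominal growth factor: 1.33245. Real growth factor = 1.33245 / 1.22520 ≈ 1.08754.
Total real return ≈ 8.7538%.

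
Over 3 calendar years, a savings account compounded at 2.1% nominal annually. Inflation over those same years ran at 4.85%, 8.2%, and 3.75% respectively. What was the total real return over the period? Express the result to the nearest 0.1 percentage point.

-9.6%

Cumulative inflation factor: 1.0485 × 1.082 × 1.0375 ≈ 1.17702.
Nominal growth factor: 1.06433. Real growth factor = 1.06433 / 1.17702 ≈ 0.90426.
Total real return ≈ -9.5740%.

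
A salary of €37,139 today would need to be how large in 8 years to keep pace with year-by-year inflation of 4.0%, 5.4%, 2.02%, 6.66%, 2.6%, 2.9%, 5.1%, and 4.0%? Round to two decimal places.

€51,119.88

Cumulative price-level factor: 1.040 × 1.054 × 1.0202 × 1.0666 × 1.026 × 1.029 × 1.051 × 1.040 ≈ 1.3764474628.
The nominal amount required is €37,139 scaled up by that factor.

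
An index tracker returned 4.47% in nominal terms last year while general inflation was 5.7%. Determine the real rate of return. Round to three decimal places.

Real return via the Fisher equation: (1 + 4.47%)/(1 + 5.7%) − 1 = 1.0447/1.057 − 1 ≈ -0.01164.

-1.164%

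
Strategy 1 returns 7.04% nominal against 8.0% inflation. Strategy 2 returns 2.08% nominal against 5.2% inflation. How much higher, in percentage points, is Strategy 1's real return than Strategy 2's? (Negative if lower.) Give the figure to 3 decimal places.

Strategy 1 real return: 1.0704/1.080 − 1 = -0.8889%.
Strategy 2 real return: 1.0208/1.052 − 1 = -2.9658%.
Difference: -0.8889 − (-2.9658) = 2.0769 pp.

2.077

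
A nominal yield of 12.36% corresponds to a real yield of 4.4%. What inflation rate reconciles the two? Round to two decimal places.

7.62%

From (1+r_nom) = (1+r_real)(1+π), we get 1+π = (1 + 12.36%)/(1 + 4.4%) = 1.1236/1.044 ≈ 1.07625.
So π ≈ 7.6245%.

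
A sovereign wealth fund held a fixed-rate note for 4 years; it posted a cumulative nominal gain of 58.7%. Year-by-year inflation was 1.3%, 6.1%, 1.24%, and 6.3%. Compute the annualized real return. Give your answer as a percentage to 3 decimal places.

Cumulative inflation factor: 1.013 × 1.061 × 1.0124 × 1.063 ≈ 1.15667.
Nominal growth factor: 1.58700. Real growth factor = 1.58700 / 1.15667 ≈ 1.37204.
Annualized: 1.37204^(1/4) − 1 ≈ 0.08229.

8.229%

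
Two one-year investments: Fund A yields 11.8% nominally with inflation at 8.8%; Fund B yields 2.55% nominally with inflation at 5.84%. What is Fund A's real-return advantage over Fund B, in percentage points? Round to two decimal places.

5.87

Fund A real return: 1.118/1.088 − 1 = 2.757%.
Fund B real return: 1.0255/1.0584 − 1 = -3.108%.
Difference: 2.757 − (-3.108) = 5.865 pp.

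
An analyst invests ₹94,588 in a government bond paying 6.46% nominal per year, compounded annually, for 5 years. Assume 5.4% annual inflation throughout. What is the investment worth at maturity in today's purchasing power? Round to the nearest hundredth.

₹99,440.96

Nominal value at maturity: ₹94,588 × (1 + 6.46%)^5 ≈ ₹129,350.57.
Price-level factor over 5 years: (1 + 5.4%)^5 ≈ 1.3007776144.
The maturity value deflated by that factor is the answer in today's purchasing power.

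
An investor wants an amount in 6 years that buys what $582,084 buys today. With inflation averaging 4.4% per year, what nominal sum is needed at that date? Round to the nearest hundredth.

Cumulative price-level factor: (1+4.4%)^6 ≈ 1.2948008982.
The nominal amount required is $582,084 scaled up by that factor.

$753,682.89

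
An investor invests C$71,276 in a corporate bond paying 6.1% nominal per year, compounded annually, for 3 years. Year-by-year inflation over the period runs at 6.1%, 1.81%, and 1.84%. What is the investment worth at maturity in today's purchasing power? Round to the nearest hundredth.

C$77,386.51

Nominal value at maturity: C$71,276 × (1 + 6.1%)^3 ≈ C$85,131.34.
Price-level factor over 3 years: 1.061 × 1.0181 × 1.0184 ≈ 1.1000798554.
Dividing the nominal maturity value by the price-level factor gives the value in today's money.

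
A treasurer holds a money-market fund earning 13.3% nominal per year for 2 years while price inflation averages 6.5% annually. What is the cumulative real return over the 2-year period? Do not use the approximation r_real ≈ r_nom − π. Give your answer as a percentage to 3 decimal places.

The annual real rate is (1+13.3%)/(1+6.5%) − 1 = 6.3850%.
Compounded over 2 years: (1 + 0.063850)^2 − 1 ≈ 0.13178.

13.178%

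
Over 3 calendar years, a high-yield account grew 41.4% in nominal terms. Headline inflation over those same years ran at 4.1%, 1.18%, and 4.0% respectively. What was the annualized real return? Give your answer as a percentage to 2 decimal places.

Cumulative inflation factor: 1.041 × 1.0118 × 1.040 ≈ 1.09542.
Nominal growth factor: 1.41400. Real growth factor = 1.41400 / 1.09542 ≈ 1.29083.
Annualized: 1.29083^(1/3) − 1 ≈ 0.08882.

8.88%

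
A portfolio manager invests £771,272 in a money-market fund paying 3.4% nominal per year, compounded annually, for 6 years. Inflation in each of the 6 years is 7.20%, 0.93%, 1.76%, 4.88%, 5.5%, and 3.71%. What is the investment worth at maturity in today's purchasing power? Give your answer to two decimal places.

Nominal value at maturity: £771,272 × (1 + 3.4%)^6 ≈ £942,607.30.
Price-level factor over 6 years: 1.0720 × 1.0093 × 1.0176 × 1.0488 × 1.055 × 1.0371 ≈ 1.2634496211.
The maturity value deflated by that factor is the answer in today's purchasing power.

£746,058.48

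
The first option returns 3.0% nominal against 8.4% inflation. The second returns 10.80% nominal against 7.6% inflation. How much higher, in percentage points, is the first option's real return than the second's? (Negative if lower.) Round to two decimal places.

-7.96

The first option real return: 1.030/1.084 − 1 = -4.982%.
The second real return: 1.1080/1.076 − 1 = 2.974%.
Difference: -4.982 − 2.974 = -7.956 pp.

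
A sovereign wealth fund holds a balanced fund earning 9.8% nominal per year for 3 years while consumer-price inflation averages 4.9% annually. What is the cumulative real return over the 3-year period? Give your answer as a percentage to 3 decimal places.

14.678%

The annual real rate is (1+9.8%)/(1+4.9%) − 1 = 4.6711%.
Compounded over 3 years: (1 + 0.046711)^3 − 1 ≈ 0.14678.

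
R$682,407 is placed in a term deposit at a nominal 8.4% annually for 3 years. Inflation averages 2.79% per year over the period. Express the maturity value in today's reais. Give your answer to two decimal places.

Nominal value at maturity: R$682,407 × (1 + 8.4%)^3 ≈ R$869,223.22.
Price-level factor over 3 years: (1 + 2.79%)^3 ≈ 1.0860569476.
The maturity value deflated by that factor is the answer in today's purchasing power.

R$800,347.74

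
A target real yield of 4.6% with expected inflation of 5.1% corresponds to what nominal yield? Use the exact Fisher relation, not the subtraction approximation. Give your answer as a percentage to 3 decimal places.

9.935%

By the Fisher equation, 1 + r_nom = (1 + 4.6%)(1 + 5.1%) = 1.046 × 1.051 = 1.099346.
So r_nom = 9.9346%.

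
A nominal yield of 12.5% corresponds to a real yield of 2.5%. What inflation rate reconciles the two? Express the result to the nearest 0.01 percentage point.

9.76%

From (1+r_nom) = (1+r_real)(1+π), we get 1+π = (1 + 12.5%)/(1 + 2.5%) = 1.125/1.025 ≈ 1.09756.
So π ≈ 9.7561%.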